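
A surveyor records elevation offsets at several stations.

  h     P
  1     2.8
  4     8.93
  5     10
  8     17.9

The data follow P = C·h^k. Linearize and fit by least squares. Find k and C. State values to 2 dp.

k = 0.87, C = 2.73

Let Y = ln P. Fitting Y = k·ln h + ln C by least squares:
Σln h = 5.0752, Σ(ln h)² = 8.8362, Σln P = 8.4064, Σln h·ln P = 12.7398.
Equations: 8.8362·k + 5.0752·ln C = 12.7398;  5.0752·k + 4·ln C = 8.4064.
Slope k = (n·Σln h·ln P − Σln h·Σln P)/(n·Σ(ln h)² − (Σln h)²) = (4·12.7398 − 5.0752·8.4064)/9.5873 = 0.86523; ln C = (Σln P − k·Σln h)/n = 1.00381, so C = exp(1.00381) = 2.72866.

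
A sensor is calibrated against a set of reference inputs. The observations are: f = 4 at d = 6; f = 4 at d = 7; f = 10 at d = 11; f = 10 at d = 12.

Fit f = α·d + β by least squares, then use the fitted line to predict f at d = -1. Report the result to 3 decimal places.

f̂ = -4.538

MᵀM·[α, β]ᵀ = Mᵀf reads: 350·α + 36·β = 282;  36·α + 4·β = 28.
Eliminating β: 4·(row 1) − 36·(row 2) gives 104·α = 4·282 − 36·28 = 120, so α = 15/13.
Then β = (28 − 36·(15/13))/4 = -44/13.
At d = -1: f̂ = (15/13)·(-1) + (-44/13)·(1) = -59/13.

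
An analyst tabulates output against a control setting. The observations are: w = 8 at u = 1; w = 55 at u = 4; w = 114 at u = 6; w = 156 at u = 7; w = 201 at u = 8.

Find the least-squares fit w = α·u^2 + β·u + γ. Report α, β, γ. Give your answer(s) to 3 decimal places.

α = 3.049, β = 0.112, γ = 4.993

Entries of XᵀX: Σu^2·u^2 = 8050, Σu^2·u = 1136, Σu^2 = 166, Σu·u = 166, Σu = 26, Σ1 = 5.
Right-hand side: Σu^2·w = 25500, Σu·w = 3612, Σw = 534.
Solving the 3×3 system (Gaussian elimination) gives α = 436/143, β = 16/143, γ = 714/143.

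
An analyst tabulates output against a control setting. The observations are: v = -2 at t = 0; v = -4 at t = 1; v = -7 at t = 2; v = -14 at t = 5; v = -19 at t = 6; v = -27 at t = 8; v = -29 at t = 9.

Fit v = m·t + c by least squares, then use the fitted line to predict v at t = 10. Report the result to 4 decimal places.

v̂ = -31.7500

Sums needed: Σt·t = 211, Σt = 31, Σ1 = 7.
For Aᵀv: Σt·v = -679, Σv = -102.
Normal equations: [[211, 31]; [31, 7]]·[m, c]ᵀ = [-679, -102]ᵀ.
Eliminating c: 7·(row 1) − 31·(row 2) gives 516·m = 7·(-679) − 31·(-102) = -1591, so m = -37/12.
Then c = ((-102) − 31·(-37/12))/7 = -11/12.
At t = 10: v̂ = (-37/12)·(10) + (-11/12)·(1) = -127/4.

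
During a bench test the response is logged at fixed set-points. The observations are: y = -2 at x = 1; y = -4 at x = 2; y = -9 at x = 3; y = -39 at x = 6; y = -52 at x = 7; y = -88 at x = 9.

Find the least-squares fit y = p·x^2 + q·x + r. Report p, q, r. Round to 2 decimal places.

p = -1.16, q = 0.82, r = -1.31

Setting ∂/∂p … = 0 gives: 10356·p + 1324·q + 180·r = -11179;  1324·p + 180·q + 28·r = -1427;  180·p + 28·q + 6·r = -194.
(Σx^2·x^2 = 10356, Σx^2·x = 1324, Σx^2 = 180, Σx·x = 180, Σx = 28, Σ1 = 6, Σx^2·y = -11179, Σx·y = -1427, Σy = -194.)
Row-reducing yields p = -4459/3840, q = 1047/1280, r = -631/480.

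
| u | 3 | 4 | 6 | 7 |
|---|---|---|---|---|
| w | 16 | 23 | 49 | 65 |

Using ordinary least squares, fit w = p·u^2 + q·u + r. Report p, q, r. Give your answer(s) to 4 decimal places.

Normal-equation sums: Σu^2·u^2 = 4034, Σu^2·u = 650, Σu^2 = 110, Σu·u = 110, Σu = 20, Σ1 = 4.
For Mᵀw: Σu^2·w = 5461, Σu·w = 889, Σw = 153.
So MᵀM·[p, q, r]ᵀ = Mᵀw: [[4034, 650, 110]; [650, 110, 20]; [110, 20, 4]]·[p, q, r]ᵀ = [5461, 889, 153]ᵀ.
Inverting the 3×3 Gram matrix, [p, q, r]ᵀ = [3/2, -13/5, 10]ᵀ.

p = 1.5000, q = -2.6000, r = 10.0000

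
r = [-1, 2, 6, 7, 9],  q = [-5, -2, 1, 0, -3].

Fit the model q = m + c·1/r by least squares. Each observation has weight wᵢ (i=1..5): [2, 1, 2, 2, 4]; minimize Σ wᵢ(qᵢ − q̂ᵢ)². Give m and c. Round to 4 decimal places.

From the data, Σwᵢ·1 = 11, Σwᵢ·1/r = -55/126, Σwᵢ·1/r·1/r = 38035/15876.
And Σwᵢ·q = -22, Σwᵢ·1/r·q = 8.
Determinant 11·(38035/15876) − (-55/126)² = 103840/3969.
m = ((-22)·(38035/15876) − (-55/126)·8)/(103840/3969) = -7103/3776; c = (11·8 − (-55/126)·(-22))/(103840/3969) = 28287/9440.

m = -1.8811, c = 2.9965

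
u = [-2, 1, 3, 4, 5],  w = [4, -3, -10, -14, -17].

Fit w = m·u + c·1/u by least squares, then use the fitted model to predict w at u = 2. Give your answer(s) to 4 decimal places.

ŵ = -6.2044

With design matrix M, MᵀM = [[55, 5]; [5, 5269/3600]] and Mᵀw = [-182, -457/30]ᵀ.
Eliminating c: (5269/3600)·(row 1) − 5·(row 2) gives (39959/720)·m = (5269/3600)·(-182) − 5·(-457/30) = -342379/1800, so m = -684758/199795.
Then c = ((-457/30) − 5·(-684758/199795))/(5269/3600) = 51960/39959.
At u = 2: ŵ = (-684758/199795)·(2) + (51960/39959)·(1/2) = -1239616/199795.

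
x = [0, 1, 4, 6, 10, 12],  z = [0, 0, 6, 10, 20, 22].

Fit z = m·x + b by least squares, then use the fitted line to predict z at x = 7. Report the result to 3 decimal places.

Compute the Gram sums: Σx·x = 297, Σx = 33, Σ1 = 6.
Moment sums: Σx·z = 548, Σz = 58.
Δ = 297·6 − 33² = 693.
m = (548·6 − 33·58)/693 = 458/231; b = (297·58 − 33·548)/693 = -26/21.
At x = 7: ẑ = (458/231)·(7) + (-26/21)·(1) = 2920/231.

ẑ = 12.641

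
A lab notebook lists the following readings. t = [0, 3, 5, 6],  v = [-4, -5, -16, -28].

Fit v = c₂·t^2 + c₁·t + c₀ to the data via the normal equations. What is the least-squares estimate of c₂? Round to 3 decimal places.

c₂ = -1.265

The normal system MᵀM·[c₂, c₁, c₀]ᵀ = Mᵀv is [[2002, 368, 70]; [368, 70, 14]; [70, 14, 4]]·[c₂, c₁, c₀]ᵀ = [-1453, -263, -53]ᵀ.
Solving the 3×3 system (Gaussian elimination) gives c₂ = -167/132, c₁ = 491/132, c₀ = -545/132.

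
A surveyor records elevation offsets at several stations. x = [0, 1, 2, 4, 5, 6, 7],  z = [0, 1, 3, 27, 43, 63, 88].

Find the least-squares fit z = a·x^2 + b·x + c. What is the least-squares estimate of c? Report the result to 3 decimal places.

c = -0.182

The normal equations are: 4595·a + 757·b + 131·c = 8100;  757·a + 131·b + 25·c = 1324;  131·a + 25·b + 7·c = 225.
Solving the 3×3 system (Gaussian elimination) gives a = 1871/924, b = -131/84, c = -2/11.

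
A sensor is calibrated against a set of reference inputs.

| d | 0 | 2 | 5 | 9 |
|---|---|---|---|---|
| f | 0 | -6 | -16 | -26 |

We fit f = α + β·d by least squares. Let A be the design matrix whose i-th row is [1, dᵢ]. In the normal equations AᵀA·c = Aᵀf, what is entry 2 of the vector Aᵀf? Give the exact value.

Entry 2 ↔ basis d, so (Aᵀf)_{2} = Σᵢ (d)·fᵢ = (0)·(0) + (2)·(-6) + (5)·(-16) + (9)·(-26) = -326.

-326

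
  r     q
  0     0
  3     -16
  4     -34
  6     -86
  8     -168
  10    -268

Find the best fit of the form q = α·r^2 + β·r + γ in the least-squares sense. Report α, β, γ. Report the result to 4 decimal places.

Compute the Gram sums: Σr^2·r^2 = 15729, Σr^2·r = 1819, Σr^2 = 225, Σr·r = 225, Σr = 31, Σ1 = 6.
Moment sums: Σr^2·q = -41336, Σr·q = -4724, Σq = -572.
So XᵀX·[α, β, γ]ᵀ = Xᵀq: [[15729, 1819, 225]; [1819, 225, 31]; [225, 31, 6]]·[α, β, γ]ᵀ = [-41336, -4724, -572]ᵀ.
Inverting the 3×3 Gram matrix, [α, β, γ]ᵀ = [-64073/20870, 79463/20870, 1286/10435]ᵀ.

α = -3.0701, β = 3.8075, γ = 0.1232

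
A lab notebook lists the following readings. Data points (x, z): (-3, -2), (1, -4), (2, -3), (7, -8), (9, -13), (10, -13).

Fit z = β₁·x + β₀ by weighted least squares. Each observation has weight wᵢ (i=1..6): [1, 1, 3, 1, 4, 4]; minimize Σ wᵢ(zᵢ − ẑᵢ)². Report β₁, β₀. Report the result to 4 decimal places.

β₁ = -1.0646, β₀ = -2.4558

Setting ∂/∂β₁ … = 0 gives: 795·β₁ + 87·β₀ = -1060;  87·β₁ + 14·β₀ = -127.
(Σwᵢ·x·x = 795, Σwᵢ·x = 87, Σwᵢ·1 = 14, Σwᵢ·x·z = -1060, Σwᵢ·z = -127.)
Δ = 795·14 − 87² = 3561.
β₁ = ((-1060)·14 − 87·(-127))/3561 = -3791/3561; β₀ = (795·(-127) − 87·(-1060))/3561 = -2915/1187.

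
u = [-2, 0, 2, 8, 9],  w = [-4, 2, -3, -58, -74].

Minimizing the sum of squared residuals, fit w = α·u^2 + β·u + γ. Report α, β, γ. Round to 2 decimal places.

From the data, Σu^2·u^2 = 10689, Σu^2·u = 1241, Σu^2 = 153, Σu·u = 153, Σu = 17, Σ1 = 5.
Right-hand side: Σu^2·w = -9734, Σu·w = -1128, Σw = -137.
So XᵀX·[α, β, γ]ᵀ = Xᵀw: [[10689, 1241, 153]; [1241, 153, 17]; [153, 17, 5]]·[α, β, γ]ᵀ = [-9734, -1128, -137]ᵀ.
Solving the 3×3 system (Gaussian elimination) gives α = -462/481, β = 10351/32708, γ = 1761/1924.

α = -0.96, β = 0.32, γ = 0.92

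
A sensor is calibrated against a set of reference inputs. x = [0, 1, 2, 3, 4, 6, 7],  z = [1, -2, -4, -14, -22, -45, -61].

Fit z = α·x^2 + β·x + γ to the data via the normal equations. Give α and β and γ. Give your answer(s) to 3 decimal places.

Sums needed: Σx^2·x^2 = 4051, Σx^2·x = 659, Σx^2 = 115, Σx·x = 115, Σx = 23, Σ1 = 7.
And Σx^2·z = -5105, Σx·z = -837, Σz = -147.
Normal equations: [[4051, 659, 115]; [659, 115, 23]; [115, 23, 7]]·[α, β, γ]ᵀ = [-5105, -837, -147]ᵀ.
Inverting the 3×3 Gram matrix, [α, β, γ]ᵀ = [-1907/1806, -2617/1806, 143/129]ᵀ.

α = -1.056, β = -1.449, γ = 1.109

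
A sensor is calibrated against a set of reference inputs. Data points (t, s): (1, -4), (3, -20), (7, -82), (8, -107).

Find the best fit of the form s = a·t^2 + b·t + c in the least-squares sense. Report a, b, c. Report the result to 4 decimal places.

The normal system XᵀX·[a, b, c]ᵀ = Xᵀs is [[6579, 883, 123]; [883, 123, 19]; [123, 19, 4]]·[a, b, c]ᵀ = [-11050, -1494, -213]ᵀ.
Row-reducing yields a = -3311/2342, b = -4283/2342, c = -1277/1171.

a = -1.4137, b = -1.8288, c = -1.0905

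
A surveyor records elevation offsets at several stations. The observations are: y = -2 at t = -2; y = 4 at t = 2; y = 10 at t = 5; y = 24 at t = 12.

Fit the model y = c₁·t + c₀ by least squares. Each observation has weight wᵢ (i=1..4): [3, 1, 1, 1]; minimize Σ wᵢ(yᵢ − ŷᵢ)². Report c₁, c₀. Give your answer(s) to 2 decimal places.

Setting ∂/∂c₁ … = 0 gives: 185·c₁ + 13·c₀ = 358;  13·c₁ + 6·c₀ = 32.
Eliminating c₀: 6·(row 1) − 13·(row 2) gives 941·c₁ = 6·358 − 13·32 = 1732, so c₁ = 1732/941.
Then c₀ = (32 − 13·(1732/941))/6 = 1266/941.

c₁ = 1.84, c₀ = 1.35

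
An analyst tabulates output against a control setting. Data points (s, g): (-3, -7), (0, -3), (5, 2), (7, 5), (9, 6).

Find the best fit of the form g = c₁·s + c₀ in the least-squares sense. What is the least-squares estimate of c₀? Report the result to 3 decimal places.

Normal-equation sums: Σs·s = 164, Σs = 18, Σ1 = 5.
For Xᵀg: Σs·g = 120, Σg = 3.
Eliminating c₀: 5·(row 1) − 18·(row 2) gives 496·c₁ = 5·120 − 18·3 = 546, so c₁ = 273/248.
Then c₀ = (3 − 18·(273/248))/5 = -417/124.

c₀ = -3.363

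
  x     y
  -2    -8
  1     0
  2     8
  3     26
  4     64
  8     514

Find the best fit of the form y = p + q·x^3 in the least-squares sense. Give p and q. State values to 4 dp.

AᵀA·[p, q]ᵀ = Aᵀy reads: 6·p + 604·q = 604;  604·p + 267098·q = 268094.
Determinant 6·267098 − 604² = 1237772.
p = (604·267098 − 604·268094)/1237772 = -150396/309443; q = (6·268094 − 604·604)/1237772 = 310937/309443.

p = -0.4860, q = 1.0048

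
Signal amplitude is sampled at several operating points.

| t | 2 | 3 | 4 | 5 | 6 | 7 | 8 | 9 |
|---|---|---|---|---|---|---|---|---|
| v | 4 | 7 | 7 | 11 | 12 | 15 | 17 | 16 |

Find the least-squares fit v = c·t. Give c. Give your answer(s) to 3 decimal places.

Forming AᵀA = [[284]] and Aᵀv = [569]ᵀ gives AᵀA·[c]ᵀ = Aᵀv.
Hence c = 569 / 284 ≈ 2.00352.

c = 2.004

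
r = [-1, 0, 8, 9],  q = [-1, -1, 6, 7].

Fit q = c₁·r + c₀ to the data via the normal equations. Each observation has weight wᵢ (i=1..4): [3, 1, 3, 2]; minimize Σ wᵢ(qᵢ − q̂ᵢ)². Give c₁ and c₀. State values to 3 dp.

c₁ = 0.807, c₀ = -0.385

Entries of AᵀWA: Σwᵢ·r·r = 357, Σwᵢ·r = 39, Σwᵢ·1 = 9.
Right-hand side: Σwᵢ·r·q = 273, Σwᵢ·q = 28.
Normal equations: [[357, 39]; [39, 9]]·[c₁, c₀]ᵀ = [273, 28]ᵀ.
Eliminating c₀: 9·(row 1) − 39·(row 2) gives 1692·c₁ = 9·273 − 39·28 = 1365, so c₁ = 455/564.
Then c₀ = (28 − 39·(455/564))/9 = -217/564.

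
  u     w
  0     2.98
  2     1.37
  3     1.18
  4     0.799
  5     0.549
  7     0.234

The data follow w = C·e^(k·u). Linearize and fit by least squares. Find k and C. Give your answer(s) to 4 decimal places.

With ln wᵢ as the transformed response and uᵢ as the regressor:
XᵀX = [[103.0000, 21.0000]; [21.0000, 6]], rhs = [-12.9367, -0.7042]ᵀ  (here Σu = 21.0000, Σ(u)² = 103.0000, Σln w = -0.7042, Σu·ln w = -12.9367).
Slope k = (n·Σu·ln w − Σu·Σln w)/(n·Σ(u)² − (Σu)²) = (6·-12.9367 − 21.0000·-0.7042)/177.0000 = -0.35498; ln C = (Σln w − k·Σu)/n = 1.12506, so C = exp(1.12506) = 3.08039.

k = -0.3550, C = 3.0804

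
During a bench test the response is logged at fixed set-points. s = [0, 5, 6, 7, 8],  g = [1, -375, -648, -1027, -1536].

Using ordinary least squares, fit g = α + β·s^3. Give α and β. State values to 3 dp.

α = 0.648, β = -3.000

With design matrix A, AᵀA = [[5, 1196]; [1196, 442074]] and Aᵀg = [-3585, -1325536]ᵀ.
Δ = 5·442074 − 1196² = 779954.
α = ((-3585)·442074 − 1196·(-1325536))/779954 = 252883/389977; β = (5·(-1325536) − 1196·(-3585))/779954 = -1170010/389977.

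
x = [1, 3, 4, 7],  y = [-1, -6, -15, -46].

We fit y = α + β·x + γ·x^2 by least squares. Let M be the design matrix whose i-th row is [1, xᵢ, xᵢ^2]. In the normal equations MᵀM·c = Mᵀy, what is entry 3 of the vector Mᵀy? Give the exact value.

Entry 3 ↔ basis x^2, so (Mᵀy)_{3} = Σᵢ (x^2)·yᵢ = (1)·(-1) + (9)·(-6) + (16)·(-15) + (49)·(-46) = -2549.

-2549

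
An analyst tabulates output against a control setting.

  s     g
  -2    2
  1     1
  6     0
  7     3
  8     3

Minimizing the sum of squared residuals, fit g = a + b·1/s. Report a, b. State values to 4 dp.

a = 1.9442, b = -0.7713

MᵀM·[a, b]ᵀ = Mᵀg reads: 5·a + (157/168)·b = 9;  (157/168)·a + (37081/28224)·b = 45/56.
(Σ1 = 5, Σ1/s = 157/168, Σ1/s·1/s = 37081/28224, Σg = 9, Σ1/s·g = 45/56.)
Determinant 5·(37081/28224) − (157/168)² = 40189/7056.
a = (9·(37081/28224) − (157/168)·(45/56))/(40189/7056) = 156267/80378; b = (5·(45/56) − (157/168)·9)/(40189/7056) = -30996/40189.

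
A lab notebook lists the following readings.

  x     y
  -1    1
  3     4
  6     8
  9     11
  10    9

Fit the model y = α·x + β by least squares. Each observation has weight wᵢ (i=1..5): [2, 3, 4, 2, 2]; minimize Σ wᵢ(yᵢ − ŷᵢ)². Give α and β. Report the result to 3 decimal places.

The normal system AᵀWA·[α, β]ᵀ = AᵀWy is [[535, 69]; [69, 13]]·[α, β]ᵀ = [604, 86]ᵀ.
Eliminating β: 13·(row 1) − 69·(row 2) gives 2194·α = 13·604 − 69·86 = 1918, so α = 959/1097.
Then β = (86 − 69·(959/1097))/13 = 2167/1097.

α = 0.874, β = 1.975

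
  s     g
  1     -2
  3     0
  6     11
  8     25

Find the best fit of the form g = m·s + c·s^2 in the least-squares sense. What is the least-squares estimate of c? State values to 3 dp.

c = 0.646

Forming MᵀM = [[110, 756]; [756, 5474]] and Mᵀg = [264, 1994]ᵀ gives MᵀM·[m, c]ᵀ = Mᵀg.
det = 110·5474 − 756² = 30604.
m = (264·5474 − 756·1994)/30604 = -2226/1093; c = (110·1994 − 756·264)/30604 = 4939/7651.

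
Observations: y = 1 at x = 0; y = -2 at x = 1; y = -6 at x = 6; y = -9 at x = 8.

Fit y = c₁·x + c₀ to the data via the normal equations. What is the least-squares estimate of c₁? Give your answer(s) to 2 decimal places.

Setting ∂/∂c₁ … = 0 gives: 101·c₁ + 15·c₀ = -110;  15·c₁ + 4·c₀ = -16.
Eliminating c₀: 4·(row 1) − 15·(row 2) gives 179·c₁ = 4·(-110) − 15·(-16) = -200, so c₁ = -200/179.
Then c₀ = ((-16) − 15·(-200/179))/4 = 34/179.

c₁ = -1.12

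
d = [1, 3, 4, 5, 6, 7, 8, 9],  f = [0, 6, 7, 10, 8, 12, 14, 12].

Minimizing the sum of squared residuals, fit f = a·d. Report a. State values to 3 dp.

a = 1.594

Compute the Gram sums: Σd·d = 281.
And Σd·f = 448.
So XᵀX·[a]ᵀ = Xᵀf: [[281]]·[a]ᵀ = [448]ᵀ.
Hence a = 448 / 281 ≈ 1.59431.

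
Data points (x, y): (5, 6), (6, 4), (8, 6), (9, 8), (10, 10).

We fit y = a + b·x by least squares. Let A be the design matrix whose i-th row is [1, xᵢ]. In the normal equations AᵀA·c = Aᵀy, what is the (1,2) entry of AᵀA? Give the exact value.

Row 1 ↔ basis 1, column 2 ↔ basis x, so (AᵀA)_{1,2} = Σᵢ x = (1)·(5) + (1)·(6) + (1)·(8) + (1)·(9) + (1)·(10) = 38.

38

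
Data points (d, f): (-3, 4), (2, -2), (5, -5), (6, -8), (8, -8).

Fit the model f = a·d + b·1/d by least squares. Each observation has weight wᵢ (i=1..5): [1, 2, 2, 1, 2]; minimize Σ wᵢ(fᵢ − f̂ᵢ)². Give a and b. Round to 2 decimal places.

a = -1.05, b = -0.31

MᵀWM·[a, b]ᵀ = MᵀWf reads: 231·a + 8·b = -246;  8·a + (5401/7200)·b = -26/3.
(Σwᵢ·d·d = 231, Σwᵢ·d·1/d = 8, Σwᵢ·1/d·1/d = 5401/7200, Σwᵢ·d·f = -246, Σwᵢ·1/d·f = -26/3.)
Δ = 231·(5401/7200) − 8² = 262277/2400.
a = ((-246)·(5401/7200) − 8·(-26/3))/(262277/2400) = -276482/262277; b = (231·(-26/3) − 8·(-246))/(262277/2400) = -81600/262277.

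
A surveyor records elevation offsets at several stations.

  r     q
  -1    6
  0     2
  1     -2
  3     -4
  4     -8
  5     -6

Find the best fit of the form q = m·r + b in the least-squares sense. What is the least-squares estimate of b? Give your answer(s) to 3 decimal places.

b = 2.143

Compute the Gram sums: Σr·r = 52, Σr = 12, Σ1 = 6.
Right-hand side: Σr·q = -82, Σq = -12.
Normal equations: [[52, 12]; [12, 6]]·[m, b]ᵀ = [-82, -12]ᵀ.
det = 52·6 − 12² = 168.
m = ((-82)·6 − 12·(-12))/168 = -29/14; b = (52·(-12) − 12·(-82))/168 = 15/7.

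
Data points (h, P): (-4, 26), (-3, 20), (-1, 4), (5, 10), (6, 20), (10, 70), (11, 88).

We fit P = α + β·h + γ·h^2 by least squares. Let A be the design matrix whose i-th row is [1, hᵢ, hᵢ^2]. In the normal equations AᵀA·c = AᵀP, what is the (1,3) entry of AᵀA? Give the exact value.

Row 1 ↔ basis 1, column 3 ↔ basis h^2, so (AᵀA)_{1,3} = Σᵢ h^2 = (1)·(16) + (1)·(9) + (1)·(1) + (1)·(25) + (1)·(36) + (1)·(100) + (1)·(121) = 308.

308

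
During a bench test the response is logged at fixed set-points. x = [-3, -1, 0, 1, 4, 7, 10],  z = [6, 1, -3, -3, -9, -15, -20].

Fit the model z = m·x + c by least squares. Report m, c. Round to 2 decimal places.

Entries of MᵀM: Σx·x = 176, Σx = 18, Σ1 = 7.
Right-hand side: Σx·z = -363, Σz = -43.
det = 176·7 − 18² = 908.
m = ((-363)·7 − 18·(-43))/908 = -1767/908; c = (176·(-43) − 18·(-363))/908 = -517/454.

m = -1.95, c = -1.14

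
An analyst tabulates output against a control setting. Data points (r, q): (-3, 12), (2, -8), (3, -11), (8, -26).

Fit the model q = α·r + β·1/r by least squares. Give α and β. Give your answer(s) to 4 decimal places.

α = -3.2084, β = -4.2702

Normal-equation sums: Σr·r = 86, Σr·1/r = 4, Σ1/r·1/r = 281/576.
And Σr·q = -293, Σ1/r·q = -179/12.
Normal equations: [[86, 4]; [4, 281/576]]·[α, β]ᵀ = [-293, -179/12]ᵀ.
det = 86·(281/576) − 4² = 7475/288.
α = ((-293)·(281/576) − 4·(-179/12))/(7475/288) = -9593/2990; β = (86·(-179/12) − 4·(-293))/(7475/288) = -6384/1495.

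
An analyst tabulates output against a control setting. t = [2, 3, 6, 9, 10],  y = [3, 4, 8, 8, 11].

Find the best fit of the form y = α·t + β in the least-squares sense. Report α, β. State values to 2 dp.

α = 0.88, β = 1.52

Compute the Gram sums: Σt·t = 230, Σt = 30, Σ1 = 5.
And Σt·y = 248, Σy = 34.
Eliminating β: 5·(row 1) − 30·(row 2) gives 250·α = 5·248 − 30·34 = 220, so α = 22/25.
Then β = (34 − 30·(22/25))/5 = 38/25.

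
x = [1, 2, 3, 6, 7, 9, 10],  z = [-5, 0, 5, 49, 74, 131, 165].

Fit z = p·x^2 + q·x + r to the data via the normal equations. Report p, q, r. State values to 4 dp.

p = 1.9864, q = -2.9933, r = -3.3502

Forming MᵀM = [[20356, 2324, 280]; [2324, 280, 38]; [280, 38, 7]] and Mᵀz = [32541, 3651, 419]ᵀ gives MᵀM·[p, q, r]ᵀ = Mᵀz.
Row-reducing yields p = 16519/8316, q = -889/297, r = -995/297.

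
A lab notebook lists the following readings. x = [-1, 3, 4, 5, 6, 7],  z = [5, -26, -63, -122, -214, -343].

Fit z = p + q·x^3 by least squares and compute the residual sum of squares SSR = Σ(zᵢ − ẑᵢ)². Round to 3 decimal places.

SSR = 7.587

From the data, Σ1 = 6, Σx^3 = 774, Σx^3·x^3 = 184756.
For Mᵀz: Σz = -763, Σx^3·z = -183862.
Normal equations: [[6, 774]; [774, 184756]]·[p, q]ᵀ = [-763, -183862]ᵀ.
Eliminating q: 184756·(row 1) − 774·(row 2) gives 509460·p = 184756·(-763) − 774·(-183862) = 1340360, so p = 9574/3639.
Then q = ((-183862) − 774·(9574/3639))/184756 = -2441/2426.
Residuals: 9919/7278, -10655/7278, -4495/3639, 8311/7278, 2564/3639, -3713/7278; SSR = 27610/3639.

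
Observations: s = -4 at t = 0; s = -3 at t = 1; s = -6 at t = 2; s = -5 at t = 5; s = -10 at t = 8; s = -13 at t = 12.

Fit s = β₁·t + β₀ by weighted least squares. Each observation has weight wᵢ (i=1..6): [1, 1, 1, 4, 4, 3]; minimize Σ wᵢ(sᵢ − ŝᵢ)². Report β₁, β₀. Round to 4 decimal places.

β₁ = -0.8685, β₀ = -2.3548

Normal-equation sums: Σwᵢ·t·t = 793, Σwᵢ·t = 91, Σwᵢ·1 = 14.
Right-hand side: Σwᵢ·t·s = -903, Σwᵢ·s = -112.
det = 793·14 − 91² = 2821.
β₁ = ((-903)·14 − 91·(-112))/2821 = -350/403; β₀ = (793·(-112) − 91·(-903))/2821 = -73/31.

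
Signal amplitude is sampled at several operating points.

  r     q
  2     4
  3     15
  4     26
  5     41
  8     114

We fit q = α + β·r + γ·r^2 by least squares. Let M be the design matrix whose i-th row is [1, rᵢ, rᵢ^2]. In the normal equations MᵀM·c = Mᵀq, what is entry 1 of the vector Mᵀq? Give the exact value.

Entry 1 ↔ basis 1, so (Mᵀq)_{1} = Σᵢ qᵢ = (1)·(4) + (1)·(15) + (1)·(26) + (1)·(41) + (1)·(114) = 200.

200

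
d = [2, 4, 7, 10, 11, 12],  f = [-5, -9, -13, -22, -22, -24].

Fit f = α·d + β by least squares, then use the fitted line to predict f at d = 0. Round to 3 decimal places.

Entries of XᵀX: Σd·d = 434, Σd = 46, Σ1 = 6.
And Σd·f = -887, Σf = -95.
Normal equations: [[434, 46]; [46, 6]]·[α, β]ᵀ = [-887, -95]ᵀ.
Δ = 434·6 − 46² = 488.
α = ((-887)·6 − 46·(-95))/488 = -119/61; β = (434·(-95) − 46·(-887))/488 = -107/122.
At d = 0: f̂ = (-119/61)·(0) + (-107/122)·(1) = -107/122.

f̂ = -0.877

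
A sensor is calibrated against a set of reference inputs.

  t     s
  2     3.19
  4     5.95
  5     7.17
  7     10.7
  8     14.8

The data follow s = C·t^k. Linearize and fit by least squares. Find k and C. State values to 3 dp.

k = 1.055, C = 1.444

Taking logs, ln s = k·ln t + ln C, so regress ln s on ln t.
XᵀX = [[13.1032, 7.7142]; [7.7142, 5]], rhs = [16.6624, 9.9782]ᵀ  (here Σln t = 7.7142, Σ(ln t)² = 13.1032, Σln s = 9.9782, Σln t·ln s = 16.6624).
Solving (det = 6.0066): k = 1.05517, ln C = 0.36768, so C = exp(0.36768) = 1.44437.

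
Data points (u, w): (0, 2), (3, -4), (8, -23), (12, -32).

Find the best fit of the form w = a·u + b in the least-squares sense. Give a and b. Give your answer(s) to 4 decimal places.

Compute the Gram sums: Σu·u = 217, Σu = 23, Σ1 = 4.
Moment sums: Σu·w = -580, Σw = -57.
So AᵀA·[a, b]ᵀ = Aᵀw: [[217, 23]; [23, 4]]·[a, b]ᵀ = [-580, -57]ᵀ.
Eliminating b: 4·(row 1) − 23·(row 2) gives 339·a = 4·(-580) − 23·(-57) = -1009, so a = -1009/339.
Then b = ((-57) − 23·(-1009/339))/4 = 971/339.

a = -2.9764, b = 2.8643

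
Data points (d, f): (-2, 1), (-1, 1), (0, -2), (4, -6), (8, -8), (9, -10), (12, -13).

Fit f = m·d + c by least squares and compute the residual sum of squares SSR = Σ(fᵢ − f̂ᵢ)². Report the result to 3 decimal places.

SSR = 3.950

Sums needed: Σd·d = 310, Σd = 30, Σ1 = 7.
For Mᵀf: Σd·f = -337, Σf = -37.
Eliminating c: 7·(row 1) − 30·(row 2) gives 1270·m = 7·(-337) − 30·(-37) = -1249, so m = -1249/1270.
Then c = ((-37) − 30·(-1249/1270))/7 = -136/127.
Residuals: 66/635, 1381/1270, -118/127, -632/635, 596/635, -99/1270, -81/635; SSR = 5017/1270.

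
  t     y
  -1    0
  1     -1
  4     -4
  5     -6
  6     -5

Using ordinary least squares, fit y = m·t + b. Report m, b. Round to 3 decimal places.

m = -0.853, b = -0.641

Sums needed: Σt·t = 79, Σt = 15, Σ1 = 5.
And Σt·y = -77, Σy = -16.
Normal equations: [[79, 15]; [15, 5]]·[m, b]ᵀ = [-77, -16]ᵀ.
Δ = 79·5 − 15² = 170.
m = ((-77)·5 − 15·(-16))/170 = -29/34; b = (79·(-16) − 15·(-77))/170 = -109/170.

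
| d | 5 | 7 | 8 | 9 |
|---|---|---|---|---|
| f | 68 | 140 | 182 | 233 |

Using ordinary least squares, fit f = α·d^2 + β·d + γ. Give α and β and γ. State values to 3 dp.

α = 2.795, β = 1.977, γ = -11.636

The normal system XᵀX·[α, β, γ]ᵀ = Xᵀf is [[13683, 1709, 219]; [1709, 219, 29]; [219, 29, 4]]·[α, β, γ]ᵀ = [39081, 4873, 623]ᵀ.
Inverting the 3×3 Gram matrix, [α, β, γ]ᵀ = [123/44, 87/44, -128/11]ᵀ.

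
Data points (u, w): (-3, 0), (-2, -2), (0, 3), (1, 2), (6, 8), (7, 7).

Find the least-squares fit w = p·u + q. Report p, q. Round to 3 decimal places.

p = 0.889, q = 1.667

The normal equations are: 99·p + 9·q = 103;  9·p + 6·q = 18.
(Σu·u = 99, Σu = 9, Σ1 = 6, Σu·w = 103, Σw = 18.)
Δ = 99·6 − 9² = 513.
p = (103·6 − 9·18)/513 = 8/9; q = (99·18 − 9·103)/513 = 5/3.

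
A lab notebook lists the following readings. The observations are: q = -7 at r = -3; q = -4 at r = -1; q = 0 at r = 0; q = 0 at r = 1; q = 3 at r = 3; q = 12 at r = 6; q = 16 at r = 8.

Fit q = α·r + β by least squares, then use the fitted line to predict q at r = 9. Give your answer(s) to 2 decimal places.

From the data, Σr·r = 120, Σr = 14, Σ1 = 7.
For Xᵀq: Σr·q = 234, Σq = 20.
Normal equations: [[120, 14]; [14, 7]]·[α, β]ᵀ = [234, 20]ᵀ.
Determinant 120·7 − 14² = 644.
α = (234·7 − 14·20)/644 = 97/46; β = (120·20 − 14·234)/644 = -219/161.
At r = 9: q̂ = (97/46)·(9) + (-219/161)·(1) = 5673/322.

q̂ = 17.62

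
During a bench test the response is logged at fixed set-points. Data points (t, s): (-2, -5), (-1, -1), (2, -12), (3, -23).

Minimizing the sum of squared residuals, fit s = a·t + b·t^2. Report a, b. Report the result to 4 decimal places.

Compute the Gram sums: Σt·t = 18, Σt·t^2 = 26, Σt^2·t^2 = 114.
And Σt·s = -82, Σt^2·s = -276.
Normal equations: [[18, 26]; [26, 114]]·[a, b]ᵀ = [-82, -276]ᵀ.
Eliminating b: 114·(row 1) − 26·(row 2) gives 1376·a = 114·(-82) − 26·(-276) = -2172, so a = -543/344.
Then b = ((-276) − 26·(-543/344))/114 = -709/344.

a = -1.5785, b = -2.0610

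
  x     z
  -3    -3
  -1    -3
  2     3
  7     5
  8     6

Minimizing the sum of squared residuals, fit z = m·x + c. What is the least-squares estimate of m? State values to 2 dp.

m = 0.86

AᵀA·[m, c]ᵀ = Aᵀz reads: 127·m + 13·c = 101;  13·m + 5·c = 8.
Δ = 127·5 − 13² = 466.
m = (101·5 − 13·8)/466 = 401/466; c = (127·8 − 13·101)/466 = -297/466.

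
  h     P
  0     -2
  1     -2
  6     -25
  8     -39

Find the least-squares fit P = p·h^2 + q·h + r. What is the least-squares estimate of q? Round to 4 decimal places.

Compute the Gram sums: Σh^2·h^2 = 5393, Σh^2·h = 729, Σh^2 = 101, Σh·h = 101, Σh = 15, Σ1 = 4.
For AᵀP: Σh^2·P = -3398, Σh·P = -464, ΣP = -68.
AᵀA·[p, q, r]ᵀ = AᵀP becomes [[5393, 729, 101]; [729, 101, 15]; [101, 15, 4]]·[p, q, r]ᵀ = [-3398, -464, -68]ᵀ.
Row-reducing yields p = -4045/9076, q = -10729/9076, r = -5961/4538.

q = -1.1821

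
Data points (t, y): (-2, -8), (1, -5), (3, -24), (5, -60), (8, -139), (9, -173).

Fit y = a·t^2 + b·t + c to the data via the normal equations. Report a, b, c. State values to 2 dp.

From the data, Σt^2·t^2 = 11380, Σt^2·t = 1386, Σt^2 = 184, Σt·t = 184, Σt = 24, Σ1 = 6.
Right-hand side: Σt^2·y = -24662, Σt·y = -3030, Σy = -409.
Normal equations: [[11380, 1386, 184]; [1386, 184, 24]; [184, 24, 6]]·[a, b, c]ᵀ = [-24662, -3030, -409]ᵀ.
Inverting the 3×3 Gram matrix, [a, b, c]ᵀ = [-120301/61789, -6939/4753, -323783/123578]ᵀ.

a = -1.95, b = -1.46, c = -2.62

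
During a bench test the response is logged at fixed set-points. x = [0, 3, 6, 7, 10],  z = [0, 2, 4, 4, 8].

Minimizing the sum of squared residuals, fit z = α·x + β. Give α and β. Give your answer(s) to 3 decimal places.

α = 0.755, β = -0.327

With design matrix A, AᵀA = [[194, 26]; [26, 5]] and Aᵀz = [138, 18]ᵀ.
Determinant 194·5 − 26² = 294.
α = (138·5 − 26·18)/294 = 37/49; β = (194·18 − 26·138)/294 = -16/49.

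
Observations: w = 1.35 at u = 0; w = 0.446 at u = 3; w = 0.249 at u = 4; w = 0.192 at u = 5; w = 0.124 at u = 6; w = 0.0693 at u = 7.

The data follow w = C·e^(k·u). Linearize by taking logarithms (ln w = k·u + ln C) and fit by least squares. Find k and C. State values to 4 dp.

Linearized form: ln w = k·u + ln C. From the 6 transformed points,
AᵀA = [[135.0000, 25.0000]; [25.0000, 6]], rhs = [-47.4448, -8.3047]ᵀ  (here Σu = 25.0000, Σ(u)² = 135.0000, Σln w = -8.3047, Σu·ln w = -47.4448).
Solving (det = 185.0000): k = -0.41650, ln C = 0.35129, so C = exp(0.35129) = 1.42090.

k = -0.4165, C = 1.4209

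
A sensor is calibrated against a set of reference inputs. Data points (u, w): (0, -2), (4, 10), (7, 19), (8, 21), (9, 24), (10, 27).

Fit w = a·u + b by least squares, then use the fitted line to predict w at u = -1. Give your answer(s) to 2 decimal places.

ŵ = -4.65

Setting ∂/∂a … = 0 gives: 310·a + 38·b = 827;  38·a + 6·b = 99.
Eliminating b: 6·(row 1) − 38·(row 2) gives 416·a = 6·827 − 38·99 = 1200, so a = 75/26.
Then b = (99 − 38·(75/26))/6 = -23/13.
At u = -1: ŵ = (75/26)·(-1) + (-23/13)·(1) = -121/26.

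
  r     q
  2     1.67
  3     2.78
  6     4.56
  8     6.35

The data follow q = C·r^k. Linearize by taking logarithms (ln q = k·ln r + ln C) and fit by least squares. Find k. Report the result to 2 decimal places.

Taking logs, ln q = k·ln r + ln C, so regress ln q on ln r.
XᵀX = [[9.2219, 5.6630]; [5.6630, 4]], rhs = [8.0412, 4.9011]ᵀ  (here Σln r = 5.6630, Σ(ln r)² = 9.2219, Σln q = 4.9011, Σln r·ln q = 8.0412).
Solving (det = 4.8184): k = 0.91529, ln C = -0.07054.

k = 0.92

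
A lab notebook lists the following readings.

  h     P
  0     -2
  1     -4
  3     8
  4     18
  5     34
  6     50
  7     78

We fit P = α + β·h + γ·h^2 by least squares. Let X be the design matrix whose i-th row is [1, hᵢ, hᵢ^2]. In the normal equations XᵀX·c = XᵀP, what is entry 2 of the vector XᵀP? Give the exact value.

1108

Entry 2 ↔ basis h, so (XᵀP)_{2} = Σᵢ (h)·Pᵢ = (0)·(-2) + (1)·(-4) + (3)·(8) + (4)·(18) + (5)·(34) + (6)·(50) + (7)·(78) = 1108.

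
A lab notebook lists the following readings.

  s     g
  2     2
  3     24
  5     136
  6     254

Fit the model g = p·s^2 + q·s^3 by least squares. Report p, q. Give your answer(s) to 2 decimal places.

From the data, Σs^2·s^2 = 2018, Σs^2·s^3 = 11176, Σs^3·s^3 = 63074.
And Σs^2·g = 12768, Σs^3·g = 72528.
det = 2018·63074 − 11176² = 2380356.
p = (12768·63074 − 11176·72528)/2380356 = -39728/18033; q = (2018·72528 − 11176·12768)/2380356 = 305528/198363.

p = -2.20, q = 1.54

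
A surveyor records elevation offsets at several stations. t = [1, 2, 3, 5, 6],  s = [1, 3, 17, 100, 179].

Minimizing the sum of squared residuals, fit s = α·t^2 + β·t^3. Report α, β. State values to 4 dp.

Compute the Gram sums: Σt^2·t^2 = 2019, Σt^2·t^3 = 11177, Σt^3·t^3 = 63075.
And Σt^2·s = 9110, Σt^3·s = 51648.
Normal equations: [[2019, 11177]; [11177, 63075]]·[α, β]ᵀ = [9110, 51648]ᵀ.
Eliminating β: 63075·(row 1) − 11177·(row 2) gives 2423096·α = 63075·9110 − 11177·51648 = -2656446, so α = -102171/93196.
Then β = (51648 − 11177·(-102171/93196))/63075 = 94417/93196.

α = -1.0963, β = 1.0131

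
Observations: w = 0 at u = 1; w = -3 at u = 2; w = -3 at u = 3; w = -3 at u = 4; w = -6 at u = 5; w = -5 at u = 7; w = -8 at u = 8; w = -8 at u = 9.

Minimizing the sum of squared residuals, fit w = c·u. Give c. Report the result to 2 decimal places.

c = -0.92

The normal equations are: 249·c = -228.
Hence c = -228 / 249 ≈ -0.915663.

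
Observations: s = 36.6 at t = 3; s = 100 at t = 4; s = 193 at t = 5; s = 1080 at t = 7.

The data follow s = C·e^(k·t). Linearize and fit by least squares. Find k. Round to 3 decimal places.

k = 0.832

Linearized form: ln s = k·t + ln C. From the 4 transformed points,
Σt = 19.0000, Σ(t)² = 99.0000, Σln s = 20.4526, Σt·ln s = 104.4273.
Equations: 99.0000·k + 19.0000·ln C = 104.4273;  19.0000·k + 4·ln C = 20.4526.
Solving (det = 35.0000): k = 0.83169, ln C = 1.16261.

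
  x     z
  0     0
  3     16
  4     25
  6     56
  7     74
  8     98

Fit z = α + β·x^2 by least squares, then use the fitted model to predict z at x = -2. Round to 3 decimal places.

Forming MᵀM = [[6, 174]; [174, 8130]] and Mᵀz = [269, 12458]ᵀ gives MᵀM·[α, β]ᵀ = Mᵀz.
Eliminating β: 8130·(row 1) − 174·(row 2) gives 18504·α = 8130·269 − 174·12458 = 19278, so α = 1071/1028.
Then β = (12458 − 174·(1071/1028))/8130 = 4657/3084.
At x = -2: ẑ = (1071/1028)·(1) + (4657/3084)·(4) = 21841/3084.

ẑ = 7.082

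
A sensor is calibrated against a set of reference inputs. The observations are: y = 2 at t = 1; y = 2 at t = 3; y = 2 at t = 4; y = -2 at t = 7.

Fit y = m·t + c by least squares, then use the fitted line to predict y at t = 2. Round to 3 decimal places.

The normal system XᵀX·[m, c]ᵀ = Xᵀy is [[75, 15]; [15, 4]]·[m, c]ᵀ = [2, 4]ᵀ.
Eliminating c: 4·(row 1) − 15·(row 2) gives 75·m = 4·2 − 15·4 = -52, so m = -52/75.
Then c = (4 − 15·(-52/75))/4 = 18/5.
At t = 2: ŷ = (-52/75)·(2) + (18/5)·(1) = 166/75.

ŷ = 2.213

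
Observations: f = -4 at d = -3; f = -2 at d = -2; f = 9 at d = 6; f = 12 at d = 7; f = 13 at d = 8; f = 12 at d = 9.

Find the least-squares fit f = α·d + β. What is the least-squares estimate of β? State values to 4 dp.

β = 0.6843

Setting ∂/∂α … = 0 gives: 243·α + 25·β = 366;  25·α + 6·β = 40.
(Σd·d = 243, Σd = 25, Σ1 = 6, Σd·f = 366, Σf = 40.)
Determinant 243·6 − 25² = 833.
α = (366·6 − 25·40)/833 = 1196/833; β = (243·40 − 25·366)/833 = 570/833.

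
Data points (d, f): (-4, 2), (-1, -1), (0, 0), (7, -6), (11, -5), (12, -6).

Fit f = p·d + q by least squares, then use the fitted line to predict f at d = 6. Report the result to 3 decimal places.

Forming AᵀA = [[331, 25]; [25, 6]] and Aᵀf = [-176, -16]ᵀ gives AᵀA·[p, q]ᵀ = Aᵀf.
Eliminating q: 6·(row 1) − 25·(row 2) gives 1361·p = 6·(-176) − 25·(-16) = -656, so p = -656/1361.
Then q = ((-16) − 25·(-656/1361))/6 = -896/1361.
At d = 6: f̂ = (-656/1361)·(6) + (-896/1361)·(1) = -4832/1361.

f̂ = -3.550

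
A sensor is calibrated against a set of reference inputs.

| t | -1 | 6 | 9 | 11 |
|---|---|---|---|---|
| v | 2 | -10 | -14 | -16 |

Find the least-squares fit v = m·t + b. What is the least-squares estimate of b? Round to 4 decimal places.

Normal-equation sums: Σt·t = 239, Σt = 25, Σ1 = 4.
For Xᵀv: Σt·v = -364, Σv = -38.
XᵀX·[m, b]ᵀ = Xᵀv becomes [[239, 25]; [25, 4]]·[m, b]ᵀ = [-364, -38]ᵀ.
det = 239·4 − 25² = 331.
m = ((-364)·4 − 25·(-38))/331 = -506/331; b = (239·(-38) − 25·(-364))/331 = 18/331.

b = 0.0544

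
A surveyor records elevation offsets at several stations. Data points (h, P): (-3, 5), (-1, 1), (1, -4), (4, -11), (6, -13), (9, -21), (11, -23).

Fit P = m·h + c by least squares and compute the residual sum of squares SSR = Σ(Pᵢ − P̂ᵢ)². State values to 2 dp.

SSR = 5.06

Sums needed: Σh·h = 265, Σh = 27, Σ1 = 7.
And Σh·P = -584, ΣP = -66.
XᵀX·[m, c]ᵀ = XᵀP becomes [[265, 27]; [27, 7]]·[m, c]ᵀ = [-584, -66]ᵀ.
det = 265·7 − 27² = 1126.
m = ((-584)·7 − 27·(-66))/1126 = -1153/563; c = (265·(-66) − 27·(-584))/1126 = -861/563.
Residuals: 217/563, 271/563, -238/563, -720/563, 460/563, -585/563, 595/563; SSR = 2848/563.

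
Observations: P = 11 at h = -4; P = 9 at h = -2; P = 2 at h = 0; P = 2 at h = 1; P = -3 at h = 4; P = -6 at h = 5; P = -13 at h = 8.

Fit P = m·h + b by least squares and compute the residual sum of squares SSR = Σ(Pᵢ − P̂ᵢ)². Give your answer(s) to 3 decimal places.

SSR = 7.409

Sums needed: Σh·h = 126, Σh = 12, Σ1 = 7.
Right-hand side: Σh·P = -206, ΣP = 2.
AᵀA·[m, b]ᵀ = AᵀP becomes [[126, 12]; [12, 7]]·[m, b]ᵀ = [-206, 2]ᵀ.
Eliminating b: 7·(row 1) − 12·(row 2) gives 738·m = 7·(-206) − 12·2 = -1466, so m = -733/369.
Then b = (2 − 12·(-733/369))/7 = 454/123.
Residuals: -235/369, 493/369, -208/123, 109/369, 463/369, 89/369, -295/369; SSR = 2734/369.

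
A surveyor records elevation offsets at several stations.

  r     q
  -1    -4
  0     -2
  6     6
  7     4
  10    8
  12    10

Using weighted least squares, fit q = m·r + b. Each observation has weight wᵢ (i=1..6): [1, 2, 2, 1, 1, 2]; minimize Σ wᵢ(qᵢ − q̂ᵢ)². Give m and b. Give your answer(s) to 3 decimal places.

Compute the Gram sums: Σwᵢ·r·r = 510, Σwᵢ·r = 52, Σwᵢ·1 = 9.
And Σwᵢ·r·q = 424, Σwᵢ·q = 36.
AᵀWA·[m, b]ᵀ = AᵀWq becomes [[510, 52]; [52, 9]]·[m, b]ᵀ = [424, 36]ᵀ.
Determinant 510·9 − 52² = 1886.
m = (424·9 − 52·36)/1886 = 972/943; b = (510·36 − 52·424)/1886 = -1844/943.

m = 1.031, b = -1.955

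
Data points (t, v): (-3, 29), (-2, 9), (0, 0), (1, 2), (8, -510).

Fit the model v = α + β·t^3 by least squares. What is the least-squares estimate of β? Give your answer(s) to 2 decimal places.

The normal system MᵀM·[α, β]ᵀ = Mᵀv is [[5, 478]; [478, 262938]]·[α, β]ᵀ = [-470, -261973]ᵀ.
det = 5·262938 − 478² = 1086206.
α = ((-470)·262938 − 478·(-261973))/1086206 = 74647/49373; β = (5·(-261973) − 478·(-470))/1086206 = -98655/98746.

β = -1.00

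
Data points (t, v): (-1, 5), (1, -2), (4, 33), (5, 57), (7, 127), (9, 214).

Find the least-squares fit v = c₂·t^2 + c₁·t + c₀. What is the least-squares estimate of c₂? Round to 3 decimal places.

c₂ = 3.046

Normal-equation sums: Σt^2·t^2 = 9845, Σt^2·t = 1261, Σt^2 = 173, Σt·t = 173, Σt = 25, Σ1 = 6.
And Σt^2·v = 25513, Σt·v = 3225, Σv = 434.
Row-reducing yields c₂ = 27761/9114, c₁ = -30277/9114, c₀ = -2507/1519.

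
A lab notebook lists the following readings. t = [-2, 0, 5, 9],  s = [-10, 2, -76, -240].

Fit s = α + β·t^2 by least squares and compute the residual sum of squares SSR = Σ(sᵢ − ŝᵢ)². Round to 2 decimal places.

Compute the Gram sums: Σ1 = 4, Σt^2 = 110, Σt^2·t^2 = 7202.
Right-hand side: Σs = -324, Σt^2·s = -21380.
Δ = 4·7202 − 110² = 16708.
α = ((-324)·7202 − 110·(-21380))/16708 = 4588/4177; β = (4·(-21380) − 110·(-324))/16708 = -12470/4177.
Residuals: 3522/4177, 3766/4177, -10290/4177, 3002/4177; SSR = 33872/4177.

SSR = 8.11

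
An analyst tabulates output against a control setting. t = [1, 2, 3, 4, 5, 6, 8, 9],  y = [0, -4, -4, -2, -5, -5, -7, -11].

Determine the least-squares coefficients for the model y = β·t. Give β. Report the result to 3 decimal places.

β = -1.008

Normal-equation sums: Σt·t = 236.
Moment sums: Σt·y = -238.
Hence β = -238 / 236 ≈ -1.00847.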